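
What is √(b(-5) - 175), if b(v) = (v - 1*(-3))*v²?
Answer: 15*I ≈ 15.0*I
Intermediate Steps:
b(v) = v²*(3 + v) (b(v) = (v + 3)*v² = (3 + v)*v² = v²*(3 + v))
√(b(-5) - 175) = √((-5)²*(3 - 5) - 175) = √(25*(-2) - 175) = √(-50 - 175) = √(-225) = 15*I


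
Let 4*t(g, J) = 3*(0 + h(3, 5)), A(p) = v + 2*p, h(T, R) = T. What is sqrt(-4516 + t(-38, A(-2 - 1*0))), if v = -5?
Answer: I*sqrt(18055)/2 ≈ 67.184*I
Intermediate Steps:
A(p) = -5 + 2*p
t(g, J) = 9/4 (t(g, J) = (3*(0 + 3))/4 = (3*3)/4 = (1/4)*9 = 9/4)
sqrt(-4516 + t(-38, A(-2 - 1*0))) = sqrt(-4516 + 9/4) = sqrt(-18055/4) = I*sqrt(18055)/2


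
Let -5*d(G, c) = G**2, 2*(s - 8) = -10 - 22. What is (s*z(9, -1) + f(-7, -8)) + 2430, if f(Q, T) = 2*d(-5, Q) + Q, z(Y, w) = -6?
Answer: 2461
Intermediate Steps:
s = -8 (s = 8 + (-10 - 22)/2 = 8 + (1/2)*(-32) = 8 - 16 = -8)
d(G, c) = -G**2/5
f(Q, T) = -10 + Q (f(Q, T) = 2*(-1/5*(-5)**2) + Q = 2*(-1/5*25) + Q = 2*(-5) + Q = -10 + Q)
(s*z(9, -1) + f(-7, -8)) + 2430 = (-8*(-6) + (-10 - 7)) + 2430 = (48 - 17) + 2430 = 31 + 2430 = 2461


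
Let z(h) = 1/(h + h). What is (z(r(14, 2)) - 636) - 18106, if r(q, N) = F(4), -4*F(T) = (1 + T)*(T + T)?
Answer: -374841/20 ≈ -18742.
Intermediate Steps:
F(T) = -T*(1 + T)/2 (F(T) = -(1 + T)*(T + T)/4 = -(1 + T)*2*T/4 = -T*(1 + T)/2)
r(q, N) = -10 (r(q, N) = -½*4*(1 + 4) = -½*4*5 = -10)
z(h) = 1/(2*h)
(z(r(14, 2)) - 636) - 18106 = ((½)/(-10) - 636) - 18106 = ((½)*(-⅒) - 636) - 18106 = (-1/20 - 636) - 18106 = -12721/20 - 18106 = -374841/20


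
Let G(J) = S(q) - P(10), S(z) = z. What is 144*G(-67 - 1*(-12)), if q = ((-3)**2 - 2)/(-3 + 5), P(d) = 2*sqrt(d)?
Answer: 504 - 288*sqrt(10) ≈ -406.74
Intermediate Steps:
q = 7/2 (q = (9 - 2)/2 = 7*(1/2) = 7/2 ≈ 3.5000)
G(J) = 7/2 - 2*sqrt(10)
144*G(-67 - 1*(-12)) = 144*(7/2 - 2*sqrt(10)) = 504 - 288*sqrt(10)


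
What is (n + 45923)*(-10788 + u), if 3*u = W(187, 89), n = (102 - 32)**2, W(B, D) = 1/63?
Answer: -11513843357/21 ≈ -5.4828e+8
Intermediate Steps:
W(B, D) = 1/63
n = 4900 (n = 70**2 = 4900)
u = 1/189 (u = (1/3)*(1/63) = 1/189 ≈ 0.0052910)
(n + 45923)*(-10788 + u) = (4900 + 45923)*(-10788 + 1/189) = 50823*(-2038931/189) = -11513843357/21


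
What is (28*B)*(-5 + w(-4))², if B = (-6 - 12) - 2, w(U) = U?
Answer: -45360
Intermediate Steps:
B = -20 (B = -18 - 2 = -20)
(28*B)*(-5 + w(-4))² = (28*(-20))*(-5 - 4)² = -560*(-9)² = -560*81 = -45360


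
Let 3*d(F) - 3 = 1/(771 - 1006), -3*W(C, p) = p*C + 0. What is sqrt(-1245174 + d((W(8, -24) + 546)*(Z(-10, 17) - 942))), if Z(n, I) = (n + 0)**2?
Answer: I*sqrt(618882111030)/705 ≈ 1115.9*I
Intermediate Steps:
W(C, p) = -C*p/3 (W(C, p) = -(p*C + 0)/3 = -(C*p + 0)/3 = -C*p/3)
Z(n, I) = n**2
d(F) = 704/705 (d(F) = 1 + 1/(3*(771 - 1006)) = 1 + (1/3)/(-235) = 1 + (1/3)*(-1/235) = 1 - 1/705 = 704/705)
sqrt(-1245174 + d((W(8, -24) + 546)*(Z(-10, 17) - 942))) = sqrt(-1245174 + 704/705) = sqrt(-877846966/705) = I*sqrt(618882111030)/705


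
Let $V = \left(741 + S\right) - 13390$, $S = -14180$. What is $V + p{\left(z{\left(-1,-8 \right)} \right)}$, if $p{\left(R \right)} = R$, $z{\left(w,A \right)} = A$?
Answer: $-26837$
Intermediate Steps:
$V = -26829$ ($V = \left(741 - 14180\right) - 13390 = -13439 - 13390 = -26829$)
$V + p{\left(z{\left(-1,-8 \right)} \right)} = -26829 - 8 = -26837$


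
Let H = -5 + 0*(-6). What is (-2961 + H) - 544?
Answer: -3510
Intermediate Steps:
H = -5 (H = -5 + 0 = -5)
(-2961 + H) - 544 = (-2961 - 5) - 544 = -2966 - 544 = -3510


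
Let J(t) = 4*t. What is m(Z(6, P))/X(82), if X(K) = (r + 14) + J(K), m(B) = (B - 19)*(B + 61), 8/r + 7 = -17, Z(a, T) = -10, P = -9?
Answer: -4437/1025 ≈ -4.3288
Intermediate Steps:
r = -⅓ (r = 8/(-7 - 17) = 8/(-24) = 8*(-1/24) = -⅓ ≈ -0.33333)
m(B) = (-19 + B)*(61 + B)
X(K) = 41/3 + 4*K (X(K) = (-⅓ + 14) + 4*K = 41/3 + 4*K)
m(Z(6, P))/X(82) = (-1159 + (-10)² + 42*(-10))/(41/3 + 4*82) = (-1159 + 100 - 420)/(41/3 + 328) = -1479/1025/3 = -1479*3/1025 = -4437/1025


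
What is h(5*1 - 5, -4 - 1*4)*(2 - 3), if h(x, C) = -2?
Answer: 2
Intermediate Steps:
h(5*1 - 5, -4 - 1*4)*(2 - 3) = -2*(2 - 3) = -2*(-1) = 2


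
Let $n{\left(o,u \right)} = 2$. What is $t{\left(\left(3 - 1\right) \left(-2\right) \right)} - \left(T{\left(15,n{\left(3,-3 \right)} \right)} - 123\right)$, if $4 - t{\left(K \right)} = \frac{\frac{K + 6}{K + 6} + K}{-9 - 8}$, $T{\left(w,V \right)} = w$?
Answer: $\frac{1901}{17} \approx 111.82$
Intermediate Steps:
$t{\left(K \right)} = \frac{69}{17} + \frac{K}{17}$ ($t{\left(K \right)} = 4 - \frac{\frac{K + 6}{K + 6} + K}{-9 - 8} = 4 - \frac{\frac{6 + K}{6 + K} + K}{-17} = 4 - \left(1 + K\right) \left(- \frac{1}{17}\right) = 4 - \left(- \frac{1}{17} - \frac{K}{17}\right) = 4 + \left(\frac{1}{17} + \frac{K}{17}\right) = \frac{69}{17} + \frac{K}{17}$)
$t{\left(\left(3 - 1\right) \left(-2\right) \right)} - \left(T{\left(15,n{\left(3,-3 \right)} \right)} - 123\right) = \left(\frac{69}{17} + \frac{\left(3 - 1\right) \left(-2\right)}{17}\right) - \left(15 - 123\right) = \left(\frac{69}{17} + \frac{2 \left(-2\right)}{17}\right) - -108 = \left(\frac{69}{17} + \frac{1}{17} \left(-4\right)\right) + 108 = \left(\frac{69}{17} - \frac{4}{17}\right) + 108 = \frac{65}{17} + 108 = \frac{1901}{17}$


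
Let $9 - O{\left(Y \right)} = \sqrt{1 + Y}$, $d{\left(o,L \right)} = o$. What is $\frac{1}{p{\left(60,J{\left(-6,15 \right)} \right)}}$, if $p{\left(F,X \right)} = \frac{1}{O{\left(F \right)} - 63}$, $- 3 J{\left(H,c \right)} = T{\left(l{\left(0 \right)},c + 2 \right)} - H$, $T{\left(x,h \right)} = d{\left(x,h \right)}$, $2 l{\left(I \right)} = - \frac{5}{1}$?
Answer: $-54 - \sqrt{61} \approx -61.81$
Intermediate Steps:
$l{\left(I \right)} = - \frac{5}{2}$ ($l{\left(I \right)} = \frac{\left(-5\right) 1^{-1}}{2} = \frac{\left(-5\right) 1}{2} = \frac{1}{2} \left(-5\right) = - \frac{5}{2}$)
$O{\left(Y \right)} = 9 - \sqrt{1 + Y}$
$T{\left(x,h \right)} = x$
$J{\left(H,c \right)} = \frac{5}{6} + \frac{H}{3}$ ($J{\left(H,c \right)} = - \frac{- \frac{5}{2} - H}{3} = \frac{5}{6} + \frac{H}{3}$)
$p{\left(F,X \right)} = \frac{1}{-54 - \sqrt{1 + F}}$ ($p{\left(F,X \right)} = \frac{1}{\left(9 - \sqrt{1 + F}\right) - 63} = \frac{1}{-54 - \sqrt{1 + F}}$)
$\frac{1}{p{\left(60,J{\left(-6,15 \right)} \right)}} = \frac{1}{\left(-1\right) \frac{1}{54 + \sqrt{1 + 60}}} = \frac{1}{\left(-1\right) \frac{1}{54 + \sqrt{61}}} = -54 - \sqrt{61}$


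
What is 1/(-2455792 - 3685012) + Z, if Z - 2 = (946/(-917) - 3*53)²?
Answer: 132254193490645427/5163734534756 ≈ 25612.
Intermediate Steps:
Z = 21536950779/840889 (Z = 2 + (946/(-917) - 3*53)² = 2 + (946*(-1/917) - 159)² = 2 + (-946/917 - 159)² = 2 + (-146749/917)² = 2 + 21535269001/840889 = 21536950779/840889 ≈ 25612.)
1/(-2455792 - 3685012) + Z = 1/(-2455792 - 3685012) + 21536950779/840889 = 1/(-6140804) + 21536950779/840889 = -1/6140804 + 21536950779/840889 = 132254193490645427/5163734534756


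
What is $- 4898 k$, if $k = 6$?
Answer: $-29388$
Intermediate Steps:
$- 4898 k = \left(-4898\right) 6 = -29388$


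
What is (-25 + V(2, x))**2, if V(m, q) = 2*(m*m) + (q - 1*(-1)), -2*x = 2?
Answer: 289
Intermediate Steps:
x = -1 (x = -1/2*2 = -1)
V(m, q) = 1 + q + 2*m**2 (V(m, q) = 2*m**2 + (q + 1) = 2*m**2 + (1 + q) = 1 + q + 2*m**2)
(-25 + V(2, x))**2 = (-25 + (1 - 1 + 2*2**2))**2 = (-25 + (1 - 1 + 2*4))**2 = (-25 + (1 - 1 + 8))**2 = (-25 + 8)**2 = (-17)**2 = 289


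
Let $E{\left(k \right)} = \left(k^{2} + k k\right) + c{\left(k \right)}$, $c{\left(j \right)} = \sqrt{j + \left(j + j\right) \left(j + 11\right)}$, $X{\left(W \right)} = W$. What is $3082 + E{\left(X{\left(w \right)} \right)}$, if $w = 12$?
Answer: $3370 + 2 \sqrt{141} \approx 3393.8$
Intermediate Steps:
$c{\left(j \right)} = \sqrt{j + 2 j \left(11 + j\right)}$
$E{\left(k \right)} = \sqrt{k \left(23 + 2 k\right)} + 2 k^{2}$ ($E{\left(k \right)} = \left(k^{2} + k k\right) + \sqrt{k \left(23 + 2 k\right)} = \left(k^{2} + k^{2}\right) + \sqrt{k \left(23 + 2 k\right)} = 2 k^{2} + \sqrt{k \left(23 + 2 k\right)} = \sqrt{k \left(23 + 2 k\right)} + 2 k^{2}$)
$3082 + E{\left(X{\left(w \right)} \right)} = 3082 + \left(\sqrt{12 \left(23 + 2 \cdot 12\right)} + 2 \cdot 12^{2}\right) = 3082 + \left(\sqrt{12 \left(23 + 24\right)} + 2 \cdot 144\right) = 3082 + \left(\sqrt{12 \cdot 47} + 288\right) = 3082 + \left(\sqrt{564} + 288\right) = 3082 + \left(2 \sqrt{141} + 288\right) = 3082 + \left(288 + 2 \sqrt{141}\right) = 3370 + 2 \sqrt{141}$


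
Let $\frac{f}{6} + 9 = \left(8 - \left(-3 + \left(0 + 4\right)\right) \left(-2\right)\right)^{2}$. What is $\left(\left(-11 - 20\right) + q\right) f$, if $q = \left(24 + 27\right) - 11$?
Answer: $4914$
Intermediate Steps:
$q = 40$ ($q = 51 - 11 = 40$)
$f = 546$ ($f = -54 + 6 \left(8 - \left(-3 + \left(0 + 4\right)\right) \left(-2\right)\right)^{2} = -54 + 6 \left(8 - \left(-3 + 4\right) \left(-2\right)\right)^{2} = -54 + 6 \left(8 - 1 \left(-2\right)\right)^{2} = -54 + 6 \left(8 - -2\right)^{2} = -54 + 6 \left(8 + 2\right)^{2} = -54 + 6 \cdot 10^{2} = -54 + 6 \cdot 100 = -54 + 600 = 546$)
$\left(\left(-11 - 20\right) + q\right) f = \left(\left(-11 - 20\right) + 40\right) 546 = \left(-31 + 40\right) 546 = 9 \cdot 546 = 4914$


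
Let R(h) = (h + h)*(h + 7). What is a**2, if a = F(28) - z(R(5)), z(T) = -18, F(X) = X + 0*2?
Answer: 2116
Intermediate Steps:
R(h) = 2*h*(7 + h) (R(h) = (2*h)*(7 + h) = 2*h*(7 + h))
F(X) = X (F(X) = X + 0 = X)
a = 46 (a = 28 - 1*(-18) = 28 + 18 = 46)
a**2 = 46**2 = 2116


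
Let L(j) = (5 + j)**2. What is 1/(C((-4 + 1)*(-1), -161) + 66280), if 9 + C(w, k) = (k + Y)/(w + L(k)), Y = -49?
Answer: 1159/76808079 ≈ 1.5090e-5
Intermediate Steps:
C(w, k) = -9 + (-49 + k)/(w + (5 + k)**2) (C(w, k) = -9 + (k - 49)/(w + (5 + k)**2) = -9 + (-49 + k)/(w + (5 + k)**2))
1/(C((-4 + 1)*(-1), -161) + 66280) = 1/((-49 - 161 - 9*(-4 + 1)*(-1) - 9*(5 - 161)**2)/((-4 + 1)*(-1) + (5 - 161)**2) + 66280) = 1/((-49 - 161 - (-27)*(-1) - 9*(-156)**2)/(-3*(-1) + (-156)**2) + 66280) = 1/((-49 - 161 - 9*3 - 9*24336)/(3 + 24336) + 66280) = 1/((-49 - 161 - 27 - 219024)/24339 + 66280) = 1/((1/24339)*(-219261) + 66280) = 1/(-10441/1159 + 66280) = 1/(76808079/1159) = 1159/76808079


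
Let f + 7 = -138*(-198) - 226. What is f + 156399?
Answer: 183490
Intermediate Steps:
f = 27091 (f = -7 + (-138*(-198) - 226) = -7 + (27324 - 226) = -7 + 27098 = 27091)
f + 156399 = 27091 + 156399 = 183490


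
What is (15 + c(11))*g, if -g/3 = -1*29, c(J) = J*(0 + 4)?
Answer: 5133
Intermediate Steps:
c(J) = 4*J (c(J) = J*4 = 4*J)
g = 87 (g = -(-3)*29 = -3*(-29) = 87)
(15 + c(11))*g = (15 + 4*11)*87 = (15 + 44)*87 = 59*87 = 5133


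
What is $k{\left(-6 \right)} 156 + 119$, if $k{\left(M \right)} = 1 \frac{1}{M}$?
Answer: $93$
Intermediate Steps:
$k{\left(M \right)} = \frac{1}{M}$
$k{\left(-6 \right)} 156 + 119 = \frac{1}{-6} \cdot 156 + 119 = \left(- \frac{1}{6}\right) 156 + 119 = -26 + 119 = 93$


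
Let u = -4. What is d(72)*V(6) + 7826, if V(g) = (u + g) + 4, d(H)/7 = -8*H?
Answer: -16366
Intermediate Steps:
d(H) = -56*H (d(H) = 7*(-8*H) = -56*H)
V(g) = g (V(g) = (-4 + g) + 4 = g)
d(72)*V(6) + 7826 = -56*72*6 + 7826 = -4032*6 + 7826 = -24192 + 7826 = -16366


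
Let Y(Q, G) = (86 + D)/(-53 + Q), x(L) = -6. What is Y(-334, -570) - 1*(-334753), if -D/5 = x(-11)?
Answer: 129549295/387 ≈ 3.3475e+5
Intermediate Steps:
D = 30 (D = -5*(-6) = 30)
Y(Q, G) = 116/(-53 + Q) (Y(Q, G) = (86 + 30)/(-53 + Q) = 116/(-53 + Q))
Y(-334, -570) - 1*(-334753) = 116/(-53 - 334) - 1*(-334753) = 116/(-387) + 334753 = 116*(-1/387) + 334753 = -116/387 + 334753 = 129549295/387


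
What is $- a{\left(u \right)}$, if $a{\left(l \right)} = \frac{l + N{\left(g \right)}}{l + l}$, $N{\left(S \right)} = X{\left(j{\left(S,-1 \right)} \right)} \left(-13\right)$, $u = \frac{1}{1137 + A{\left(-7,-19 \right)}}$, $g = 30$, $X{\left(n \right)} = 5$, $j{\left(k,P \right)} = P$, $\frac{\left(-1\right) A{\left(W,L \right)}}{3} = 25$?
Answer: $\frac{69029}{2} \approx 34515.0$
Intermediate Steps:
$A{\left(W,L \right)} = -75$ ($A{\left(W,L \right)} = \left(-3\right) 25 = -75$)
$u = \frac{1}{1062}$ ($u = \frac{1}{1137 - 75} = \frac{1}{1062} \approx 0.00094162$)
$N{\left(S \right)} = -65$ ($N{\left(S \right)} = 5 \left(-13\right) = -65$)
$a{\left(l \right)} = \frac{-65 + l}{2 l}$ ($a{\left(l \right)} = \frac{l - 65}{l + l} = \frac{-65 + l}{2 l}$)
$- a{\left(u \right)} = - \frac{\frac{1}{\frac{1}{1062}} \left(-65 + \frac{1}{1062}\right)}{2} = - \frac{1062 \left(-69029\right)}{2 \cdot 1062} = \left(-1\right) \left(- \frac{69029}{2}\right) = \frac{69029}{2}$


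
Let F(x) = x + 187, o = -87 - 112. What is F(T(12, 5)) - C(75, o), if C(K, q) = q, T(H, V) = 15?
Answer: 401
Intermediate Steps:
o = -199
F(x) = 187 + x
F(T(12, 5)) - C(75, o) = (187 + 15) - 1*(-199) = 202 + 199 = 401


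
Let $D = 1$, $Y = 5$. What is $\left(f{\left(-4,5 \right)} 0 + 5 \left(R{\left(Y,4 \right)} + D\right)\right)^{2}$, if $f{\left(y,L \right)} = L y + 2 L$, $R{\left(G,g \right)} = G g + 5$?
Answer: $16900$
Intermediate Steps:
$R{\left(G,g \right)} = 5 + G g$
$f{\left(y,L \right)} = 2 L + L y$
$\left(f{\left(-4,5 \right)} 0 + 5 \left(R{\left(Y,4 \right)} + D\right)\right)^{2} = \left(5 \left(2 - 4\right) 0 + 5 \left(\left(5 + 5 \cdot 4\right) + 1\right)\right)^{2} = \left(5 \left(-2\right) 0 + 5 \left(\left(5 + 20\right) + 1\right)\right)^{2} = \left(\left(-10\right) 0 + 5 \left(25 + 1\right)\right)^{2} = \left(0 + 5 \cdot 26\right)^{2} = \left(0 + 130\right)^{2} = 130^{2} = 16900$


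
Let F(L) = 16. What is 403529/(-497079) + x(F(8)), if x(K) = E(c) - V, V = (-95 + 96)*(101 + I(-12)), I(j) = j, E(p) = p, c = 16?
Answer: -36690296/497079 ≈ -73.812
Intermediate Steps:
V = 89 (V = (-95 + 96)*(101 - 12) = 1*89 = 89)
x(K) = -73 (x(K) = 16 - 1*89 = 16 - 89 = -73)
403529/(-497079) + x(F(8)) = 403529/(-497079) - 73 = 403529*(-1/497079) - 73 = -403529/497079 - 73 = -36690296/497079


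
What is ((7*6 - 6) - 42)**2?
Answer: 36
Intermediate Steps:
((7*6 - 6) - 42)**2 = ((42 - 6) - 42)**2 = (36 - 42)**2 = (-6)**2 = 36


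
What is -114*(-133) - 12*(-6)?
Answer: 15234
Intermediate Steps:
-114*(-133) - 12*(-6) = 15162 + 72 = 15234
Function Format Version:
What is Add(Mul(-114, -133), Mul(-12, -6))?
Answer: 15234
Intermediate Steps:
Add(Mul(-114, -133), Mul(-12, -6)) = Add(15162, 72) = 15234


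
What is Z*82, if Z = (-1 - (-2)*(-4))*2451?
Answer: -1808838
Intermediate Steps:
Z = -22059 (Z = (-1 - 1*8)*2451 = (-1 - 8)*2451 = -9*2451 = -22059)
Z*82 = -22059*82 = -1808838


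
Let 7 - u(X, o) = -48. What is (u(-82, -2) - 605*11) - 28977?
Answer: -35577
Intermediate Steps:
u(X, o) = 55 (u(X, o) = 7 - 1*(-48) = 7 + 48 = 55)
(u(-82, -2) - 605*11) - 28977 = (55 - 605*11) - 28977 = (55 - 6655) - 28977 = -6600 - 28977 = -35577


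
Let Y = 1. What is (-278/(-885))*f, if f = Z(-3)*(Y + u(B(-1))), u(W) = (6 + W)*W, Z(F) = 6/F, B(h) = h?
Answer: 2224/885 ≈ 2.5130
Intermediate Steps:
u(W) = W*(6 + W)
f = 8 (f = (6/(-3))*(1 - (6 - 1)) = (6*(-1/3))*(1 - 1*5) = -2*(1 - 5) = -2*(-4) = 8)
(-278/(-885))*f = -278/(-885)*8 = -278*(-1/885)*8 = (278/885)*8 = 2224/885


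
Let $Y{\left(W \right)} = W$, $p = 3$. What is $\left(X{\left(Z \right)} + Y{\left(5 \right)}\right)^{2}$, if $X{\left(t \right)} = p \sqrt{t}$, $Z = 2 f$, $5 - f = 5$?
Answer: $25$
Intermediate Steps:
$f = 0$ ($f = 5 - 5 = 0$)
$Z = 0$ ($Z = 2 \cdot 0 = 0$)
$X{\left(t \right)} = 3 \sqrt{t}$
$\left(X{\left(Z \right)} + Y{\left(5 \right)}\right)^{2} = \left(3 \sqrt{0} + 5\right)^{2} = \left(3 \cdot 0 + 5\right)^{2} = \left(0 + 5\right)^{2} = 5^{2} = 25$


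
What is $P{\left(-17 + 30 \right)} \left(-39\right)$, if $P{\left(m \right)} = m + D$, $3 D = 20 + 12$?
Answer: $-923$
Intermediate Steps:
$D = \frac{32}{3}$ ($D = \frac{20 + 12}{3} = \frac{1}{3} \cdot 32 = \frac{32}{3} \approx 10.667$)
$P{\left(m \right)} = \frac{32}{3} + m$ ($P{\left(m \right)} = m + \frac{32}{3} = \frac{32}{3} + m$)
$P{\left(-17 + 30 \right)} \left(-39\right) = \left(\frac{32}{3} + \left(-17 + 30\right)\right) \left(-39\right) = \left(\frac{32}{3} + 13\right) \left(-39\right) = \frac{71}{3} \left(-39\right) = -923$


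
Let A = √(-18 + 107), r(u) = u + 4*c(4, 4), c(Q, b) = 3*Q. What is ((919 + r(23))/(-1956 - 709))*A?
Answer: -198*√89/533 ≈ -3.5046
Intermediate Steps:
r(u) = 48 + u (r(u) = u + 4*(3*4) = u + 4*12 = u + 48 = 48 + u)
A = √89 ≈ 9.4340
((919 + r(23))/(-1956 - 709))*A = ((919 + (48 + 23))/(-1956 - 709))*√89 = ((919 + 71)/(-2665))*√89 = (990*(-1/2665))*√89 = -198*√89/533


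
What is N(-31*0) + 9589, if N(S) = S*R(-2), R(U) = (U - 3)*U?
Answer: 9589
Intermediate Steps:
R(U) = U*(-3 + U) (R(U) = (-3 + U)*U = U*(-3 + U))
N(S) = 10*S (N(S) = S*(-2*(-3 - 2)) = S*(-2*(-5)) = S*10 = 10*S)
N(-31*0) + 9589 = 10*(-31*0) + 9589 = 10*0 + 9589 = 0 + 9589 = 9589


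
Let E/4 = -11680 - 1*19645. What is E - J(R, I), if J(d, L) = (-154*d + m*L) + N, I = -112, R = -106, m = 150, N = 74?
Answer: -124898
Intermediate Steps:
E = -125300 (E = 4*(-11680 - 1*19645) = 4*(-11680 - 19645) = 4*(-31325) = -125300)
J(d, L) = 74 - 154*d + 150*L (J(d, L) = (-154*d + 150*L) + 74 = 74 - 154*d + 150*L)
E - J(R, I) = -125300 - (74 - 154*(-106) + 150*(-112)) = -125300 - (74 + 16324 - 16800) = -125300 - 1*(-402) = -125300 + 402 = -124898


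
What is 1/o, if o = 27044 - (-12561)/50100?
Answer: 16700/451638987 ≈ 3.6976e-5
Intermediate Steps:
o = 451638987/16700 (o = 27044 - (-12561)/50100 = 27044 - 1*(-4187/16700) = 27044 + 4187/16700 = 451638987/16700 ≈ 27044.)
1/o = 1/(451638987/16700) = 16700/451638987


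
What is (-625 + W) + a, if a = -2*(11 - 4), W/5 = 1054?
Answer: 4631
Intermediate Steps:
W = 5270 (W = 5*1054 = 5270)
a = -14 (a = -2*7 = -14)
(-625 + W) + a = (-625 + 5270) - 14 = 4645 - 14 = 4631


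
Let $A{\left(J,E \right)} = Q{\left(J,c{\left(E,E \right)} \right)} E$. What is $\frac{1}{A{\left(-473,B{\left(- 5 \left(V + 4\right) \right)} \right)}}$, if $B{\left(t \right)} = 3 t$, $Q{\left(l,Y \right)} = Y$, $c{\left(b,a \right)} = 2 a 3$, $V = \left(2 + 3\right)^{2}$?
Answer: $\frac{1}{1135350} \approx 8.8079 \cdot 10^{-7}$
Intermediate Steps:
$V = 25$ ($V = 5^{2} = 25$)
$c{\left(b,a \right)} = 6 a$
$A{\left(J,E \right)} = 6 E^{2}$ ($A{\left(J,E \right)} = 6 E E = 6 E^{2}$)
$\frac{1}{A{\left(-473,B{\left(- 5 \left(V + 4\right) \right)} \right)}} = \frac{1}{6 \left(3 \left(- 5 \left(25 + 4\right)\right)\right)^{2}} = \frac{1}{6 \left(3 \left(\left(-5\right) 29\right)\right)^{2}} = \frac{1}{6 \left(3 \left(-145\right)\right)^{2}} = \frac{1}{6 \left(-435\right)^{2}} = \frac{1}{6 \cdot 189225} = \frac{1}{1135350}$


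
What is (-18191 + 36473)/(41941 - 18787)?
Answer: 3047/3859 ≈ 0.78958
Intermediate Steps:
(-18191 + 36473)/(41941 - 18787) = 18282/23154 = 18282*(1/23154) = 3047/3859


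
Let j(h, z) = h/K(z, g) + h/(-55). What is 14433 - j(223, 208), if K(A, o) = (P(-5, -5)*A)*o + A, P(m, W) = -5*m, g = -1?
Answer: 3963849961/274560 ≈ 14437.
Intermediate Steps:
K(A, o) = A + 25*A*o (K(A, o) = ((-5*(-5))*A)*o + A = (25*A)*o + A = 25*A*o + A = A + 25*A*o)
j(h, z) = -h/55 - h/(24*z) (j(h, z) = h/((z*(1 + 25*(-1)))) + h/(-55) = h/((z*(1 - 25))) + h*(-1/55) = h/((z*(-24))) - h/55 = h/((-24*z)) - h/55 = h*(-1/(24*z)) - h/55 = -h/(24*z) - h/55 = -h/55 - h/(24*z))
14433 - j(223, 208) = 14433 - (-1/55*223 - 1/24*223/208) = 14433 - (-223/55 - 1/24*223*1/208) = 14433 - (-223/55 - 223/4992) = 14433 - 1*(-1125481/274560) = 14433 + 1125481/274560 = 3963849961/274560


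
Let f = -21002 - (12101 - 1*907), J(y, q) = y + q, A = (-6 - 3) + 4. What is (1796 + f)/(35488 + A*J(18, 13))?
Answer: -30400/35333 ≈ -0.86039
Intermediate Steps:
A = -5 (A = -9 + 4 = -5)
J(y, q) = q + y
f = -32196 (f = -21002 - (12101 - 907) = -21002 - 1*11194 = -21002 - 11194 = -32196)
(1796 + f)/(35488 + A*J(18, 13)) = (1796 - 32196)/(35488 - 5*(13 + 18)) = -30400/(35488 - 5*31) = -30400/(35488 - 155) = -30400/35333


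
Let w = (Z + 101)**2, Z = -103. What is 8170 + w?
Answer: 8174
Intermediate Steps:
w = 4 (w = (-103 + 101)**2 = (-2)**2 = 4)
8170 + w = 8170 + 4 = 8174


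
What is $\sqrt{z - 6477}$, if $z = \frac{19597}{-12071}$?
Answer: $\frac{2 i \sqrt{235998503486}}{12071} \approx 80.49 i$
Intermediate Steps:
$z = - \frac{19597}{12071}$ ($z = 19597 \left(- \frac{1}{12071}\right) = - \frac{19597}{12071} \approx -1.6235$)
$\sqrt{z - 6477} = \sqrt{- \frac{19597}{12071} - 6477} = \sqrt{- \frac{78203464}{12071}} = \frac{2 i \sqrt{235998503486}}{12071}$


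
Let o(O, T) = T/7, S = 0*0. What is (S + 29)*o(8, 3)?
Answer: 87/7 ≈ 12.429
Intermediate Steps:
S = 0
o(O, T) = T/7 (o(O, T) = T*(1/7) = T/7)
(S + 29)*o(8, 3) = (0 + 29)*((1/7)*3) = 29*(3/7) = 87/7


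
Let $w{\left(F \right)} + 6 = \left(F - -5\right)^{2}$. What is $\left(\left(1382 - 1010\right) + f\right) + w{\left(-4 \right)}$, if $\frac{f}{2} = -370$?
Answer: $-373$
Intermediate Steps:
$f = -740$ ($f = 2 \left(-370\right) = -740$)
$w{\left(F \right)} = -6 + \left(5 + F\right)^{2}$ ($w{\left(F \right)} = -6 + \left(F - -5\right)^{2} = -6 + \left(F + 5\right)^{2} = -6 + \left(5 + F\right)^{2}$)
$\left(\left(1382 - 1010\right) + f\right) + w{\left(-4 \right)} = \left(\left(1382 - 1010\right) - 740\right) - \left(6 - \left(5 - 4\right)^{2}\right) = \left(372 - 740\right) - \left(6 - 1^{2}\right) = -368 + \left(-6 + 1\right) = -368 - 5 = -373$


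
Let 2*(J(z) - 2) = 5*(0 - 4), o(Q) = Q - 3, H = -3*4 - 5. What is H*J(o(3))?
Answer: 136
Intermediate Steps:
H = -17 (H = -12 - 5 = -17)
o(Q) = -3 + Q
J(z) = -8 (J(z) = 2 + (5*(0 - 4))/2 = 2 + (5*(-4))/2 = 2 + (½)*(-20) = 2 - 10 = -8)
H*J(o(3)) = -17*(-8) = 136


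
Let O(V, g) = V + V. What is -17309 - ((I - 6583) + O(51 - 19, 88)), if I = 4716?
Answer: -15506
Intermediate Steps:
O(V, g) = 2*V
-17309 - ((I - 6583) + O(51 - 19, 88)) = -17309 - ((4716 - 6583) + 2*(51 - 19)) = -17309 - (-1867 + 2*32) = -17309 - (-1867 + 64) = -17309 - 1*(-1803) = -17309 + 1803 = -15506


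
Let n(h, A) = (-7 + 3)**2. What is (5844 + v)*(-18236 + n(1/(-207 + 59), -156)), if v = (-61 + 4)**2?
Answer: -165674460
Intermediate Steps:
n(h, A) = 16 (n(h, A) = (-4)**2 = 16)
v = 3249 (v = (-57)**2 = 3249)
(5844 + v)*(-18236 + n(1/(-207 + 59), -156)) = (5844 + 3249)*(-18236 + 16) = 9093*(-18220) = -165674460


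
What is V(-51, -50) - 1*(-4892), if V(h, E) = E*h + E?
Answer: 7392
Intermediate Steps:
V(h, E) = E + E*h
V(-51, -50) - 1*(-4892) = -50*(1 - 51) - 1*(-4892) = -50*(-50) + 4892 = 2500 + 4892 = 7392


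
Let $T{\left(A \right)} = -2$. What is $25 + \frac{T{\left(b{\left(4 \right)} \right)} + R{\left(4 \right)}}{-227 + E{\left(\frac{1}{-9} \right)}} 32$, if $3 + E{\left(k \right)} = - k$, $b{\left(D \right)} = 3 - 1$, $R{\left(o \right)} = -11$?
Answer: $\frac{55469}{2069} \approx 26.81$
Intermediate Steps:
$b{\left(D \right)} = 2$
$E{\left(k \right)} = -3 - k$
$25 + \frac{T{\left(b{\left(4 \right)} \right)} + R{\left(4 \right)}}{-227 + E{\left(\frac{1}{-9} \right)}} 32 = 25 + \frac{-2 - 11}{-227 - \frac{26}{9}} \cdot 32 = 25 + - \frac{13}{-227 - \frac{26}{9}} \cdot 32 = 25 + - \frac{13}{- \frac{2069}{9}} \cdot 32 = 25 + \left(-13\right) \left(- \frac{9}{2069}\right) 32 = 25 + \frac{117}{2069} \cdot 32 = 25 + \frac{3744}{2069} = \frac{55469}{2069}$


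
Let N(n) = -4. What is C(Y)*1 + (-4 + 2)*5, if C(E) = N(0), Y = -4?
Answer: -14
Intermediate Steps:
C(E) = -4
C(Y)*1 + (-4 + 2)*5 = -4*1 + (-4 + 2)*5 = -4 - 2*5 = -4 - 10 = -14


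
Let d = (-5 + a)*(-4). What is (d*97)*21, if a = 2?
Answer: 24444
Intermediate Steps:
d = 12 (d = (-5 + 2)*(-4) = -3*(-4) = 12)
(d*97)*21 = (12*97)*21 = 1164*21 = 24444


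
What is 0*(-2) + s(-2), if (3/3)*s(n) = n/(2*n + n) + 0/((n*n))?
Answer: ⅓ ≈ 0.33333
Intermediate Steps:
s(n) = ⅓ (s(n) = n/(2*n + n) + 0/((n*n)) = n/((3*n)) + 0/(n²) = n*(1/(3*n)) + 0/n² = ⅓ + 0 = ⅓)
0*(-2) + s(-2) = 0*(-2) + ⅓ = 0 + ⅓ = ⅓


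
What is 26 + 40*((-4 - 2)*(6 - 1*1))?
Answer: -1174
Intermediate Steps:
26 + 40*((-4 - 2)*(6 - 1*1)) = 26 + 40*(-6*(6 - 1)) = 26 + 40*(-6*5) = 26 + 40*(-30) = 26 - 1200 = -1174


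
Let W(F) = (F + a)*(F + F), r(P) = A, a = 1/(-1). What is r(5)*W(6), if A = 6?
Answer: 360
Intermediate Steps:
a = -1
r(P) = 6
W(F) = 2*F*(-1 + F) (W(F) = (F - 1)*(F + F) = (-1 + F)*(2*F) = 2*F*(-1 + F))
r(5)*W(6) = 6*(2*6*(-1 + 6)) = 6*(2*6*5) = 6*60 = 360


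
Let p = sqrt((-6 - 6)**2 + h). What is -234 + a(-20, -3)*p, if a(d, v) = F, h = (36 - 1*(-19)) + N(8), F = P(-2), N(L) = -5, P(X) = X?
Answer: -234 - 2*sqrt(194) ≈ -261.86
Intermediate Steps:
F = -2
h = 50 (h = (36 - 1*(-19)) - 5 = (36 + 19) - 5 = 55 - 5 = 50)
p = sqrt(194) (p = sqrt((-6 - 6)**2 + 50) = sqrt((-12)**2 + 50) = sqrt(144 + 50) = sqrt(194) ≈ 13.928)
a(d, v) = -2
-234 + a(-20, -3)*p = -234 - 2*sqrt(194)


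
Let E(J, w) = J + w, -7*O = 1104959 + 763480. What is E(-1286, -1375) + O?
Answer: -1887066/7 ≈ -2.6958e+5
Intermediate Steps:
O = -1868439/7 (O = -(1104959 + 763480)/7 = -⅐*1868439 = -1868439/7 ≈ -2.6692e+5)
E(-1286, -1375) + O = (-1286 - 1375) - 1868439/7 = -2661 - 1868439/7 = -1887066/7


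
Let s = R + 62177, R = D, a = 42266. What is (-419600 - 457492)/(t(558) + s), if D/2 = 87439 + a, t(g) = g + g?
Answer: -877092/322703 ≈ -2.7180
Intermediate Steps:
t(g) = 2*g
D = 259410 (D = 2*(87439 + 42266) = 2*129705 = 259410)
R = 259410
s = 321587 (s = 259410 + 62177 = 321587)
(-419600 - 457492)/(t(558) + s) = (-419600 - 457492)/(2*558 + 321587) = -877092/(1116 + 321587) = -877092/322703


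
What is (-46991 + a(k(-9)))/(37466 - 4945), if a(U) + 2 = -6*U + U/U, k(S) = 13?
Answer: -47070/32521 ≈ -1.4474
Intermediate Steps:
a(U) = -1 - 6*U (a(U) = -2 + (-6*U + U/U) = -2 + (-6*U + 1) = -2 + (1 - 6*U) = -1 - 6*U)
(-46991 + a(k(-9)))/(37466 - 4945) = (-46991 + (-1 - 6*13))/(37466 - 4945) = (-46991 + (-1 - 78))/32521 = (-46991 - 79)*(1/32521) = -47070*1/32521 = -47070/32521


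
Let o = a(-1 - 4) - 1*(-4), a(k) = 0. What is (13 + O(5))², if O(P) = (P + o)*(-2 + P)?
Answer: 1600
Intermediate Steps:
o = 4 (o = 0 - 1*(-4) = 0 + 4 = 4)
O(P) = (-2 + P)*(4 + P) (O(P) = (P + 4)*(-2 + P) = (4 + P)*(-2 + P) = (-2 + P)*(4 + P))
(13 + O(5))² = (13 + (-8 + 5² + 2*5))² = (13 + (-8 + 25 + 10))² = (13 + 27)² = 40² = 1600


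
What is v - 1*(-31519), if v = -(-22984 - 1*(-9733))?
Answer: 44770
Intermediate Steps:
v = 13251 (v = -(-22984 + 9733) = -1*(-13251) = 13251)
v - 1*(-31519) = 13251 - 1*(-31519) = 13251 + 31519 = 44770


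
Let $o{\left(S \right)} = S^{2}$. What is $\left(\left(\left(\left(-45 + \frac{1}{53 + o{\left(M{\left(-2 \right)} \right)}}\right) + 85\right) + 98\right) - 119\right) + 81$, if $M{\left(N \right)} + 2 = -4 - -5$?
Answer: $\frac{5401}{54} \approx 100.02$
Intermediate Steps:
$M{\left(N \right)} = -1$ ($M{\left(N \right)} = -2 - -1 = -2 + \left(-4 + 5\right) = -2 + 1 = -1$)
$\left(\left(\left(\left(-45 + \frac{1}{53 + o{\left(M{\left(-2 \right)} \right)}}\right) + 85\right) + 98\right) - 119\right) + 81 = \left(\left(\left(\left(-45 + \frac{1}{53 + \left(-1\right)^{2}}\right) + 85\right) + 98\right) - 119\right) + 81 = \left(\left(\left(\left(-45 + \frac{1}{53 + 1}\right) + 85\right) + 98\right) - 119\right) + 81 = \left(\left(\left(\left(-45 + \frac{1}{54}\right) + 85\right) + 98\right) - 119\right) + 81 = \left(\left(\left(- \frac{2429}{54} + 85\right) + 98\right) - 119\right) + 81 = \left(\left(\frac{2161}{54} + 98\right) - 119\right) + 81 = \left(\frac{7453}{54} - 119\right) + 81 = \frac{1027}{54} + 81 = \frac{5401}{54}$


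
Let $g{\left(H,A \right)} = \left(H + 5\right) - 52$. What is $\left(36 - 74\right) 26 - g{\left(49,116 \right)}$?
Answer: $-990$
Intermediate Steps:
$g{\left(H,A \right)} = -47 + H$ ($g{\left(H,A \right)} = \left(5 + H\right) - 52 = -47 + H$)
$\left(36 - 74\right) 26 - g{\left(49,116 \right)} = \left(36 - 74\right) 26 - \left(-47 + 49\right) = \left(-38\right) 26 - 2 = -988 - 2 = -990$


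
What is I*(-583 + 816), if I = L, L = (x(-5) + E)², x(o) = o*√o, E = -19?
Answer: 54988 + 44270*I*√5 ≈ 54988.0 + 98991.0*I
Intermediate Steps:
x(o) = o^(3/2)
L = (-19 - 5*I*√5)² (L = ((-5)^(3/2) - 19)² = (-5*I*√5 - 19)² = (-19 - 5*I*√5)² ≈ 236.0 + 424.85*I)
I = 236 + 190*I*√5 ≈ 236.0 + 424.85*I
I*(-583 + 816) = (236 + 190*I*√5)*(-583 + 816) = (236 + 190*I*√5)*233 = 54988 + 44270*I*√5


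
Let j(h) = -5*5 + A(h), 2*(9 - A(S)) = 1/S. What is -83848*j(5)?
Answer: 6749764/5 ≈ 1.3500e+6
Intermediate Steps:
A(S) = 9 - 1/(2*S)
j(h) = -16 - 1/(2*h) (j(h) = -5*5 + (9 - 1/(2*h)) = -25 + (9 - 1/(2*h)) = -16 - 1/(2*h))
-83848*j(5) = -83848*(-16 - 1/2/5) = -83848*(-16 - 1/2*1/5) = -83848*(-16 - 1/10) = -83848*(-161/10) = 6749764/5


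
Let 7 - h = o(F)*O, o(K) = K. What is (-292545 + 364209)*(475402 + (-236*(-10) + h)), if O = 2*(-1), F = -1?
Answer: 34238694288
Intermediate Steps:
O = -2
h = 5 (h = 7 - (-1)*(-2) = 7 - 1*2 = 7 - 2 = 5)
(-292545 + 364209)*(475402 + (-236*(-10) + h)) = (-292545 + 364209)*(475402 + (-236*(-10) + 5)) = 71664*(475402 + (2360 + 5)) = 71664*(475402 + 2365) = 71664*477767 = 34238694288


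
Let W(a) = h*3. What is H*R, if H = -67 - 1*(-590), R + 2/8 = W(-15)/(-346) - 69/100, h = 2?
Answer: -4330963/8650 ≈ -500.69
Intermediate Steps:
W(a) = 6 (W(a) = 2*3 = 6)
R = -8281/8650 (R = -¼ + (6/(-346) - 69/100) = -¼ + (6*(-1/346) - 69*1/100) = -¼ + (-3/173 - 69/100) = -¼ - 12237/17300 = -8281/8650 ≈ -0.95734)
H = 523 (H = -67 + 590 = 523)
H*R = 523*(-8281/8650) = -4330963/8650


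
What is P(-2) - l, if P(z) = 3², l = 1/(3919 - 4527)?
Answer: 5473/608 ≈ 9.0016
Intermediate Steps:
l = -1/608 (l = 1/(-608) = -1/608 ≈ -0.0016447)
P(z) = 9
P(-2) - l = 9 - 1*(-1/608) = 9 + 1/608 = 5473/608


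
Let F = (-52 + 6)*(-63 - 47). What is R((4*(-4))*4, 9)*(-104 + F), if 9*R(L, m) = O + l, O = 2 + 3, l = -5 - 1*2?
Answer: -3304/3 ≈ -1101.3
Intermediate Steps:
l = -7 (l = -5 - 2 = -7)
O = 5
R(L, m) = -2/9 (R(L, m) = (5 - 7)/9 = (1/9)*(-2) = -2/9)
F = 5060 (F = -46*(-110) = 5060)
R((4*(-4))*4, 9)*(-104 + F) = -2*(-104 + 5060)/9 = -2/9*4956 = -3304/3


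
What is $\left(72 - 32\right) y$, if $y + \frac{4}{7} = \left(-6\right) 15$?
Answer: $- \frac{25360}{7} \approx -3622.9$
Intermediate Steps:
$y = - \frac{634}{7}$ ($y = - \frac{4}{7} - 90 = - \frac{634}{7} \approx -90.571$)
$\left(72 - 32\right) y = \left(72 - 32\right) \left(- \frac{634}{7}\right) = 40 \left(- \frac{634}{7}\right) = - \frac{25360}{7}$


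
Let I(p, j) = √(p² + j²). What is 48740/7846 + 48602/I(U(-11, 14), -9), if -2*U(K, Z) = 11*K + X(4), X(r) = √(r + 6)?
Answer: 24370/3923 + 97204/√(14975 - 242*√10) ≈ 821.65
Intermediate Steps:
X(r) = √(6 + r)
U(K, Z) = -11*K/2 - √10/2 (U(K, Z) = -(11*K + √(6 + 4))/2 = -(11*K + √10)/2 = -(√10 + 11*K)/2 = -11*K/2 - √10/2)
I(p, j) = √(j² + p²)
48740/7846 + 48602/I(U(-11, 14), -9) = 48740/7846 + 48602/(√((-9)² + (-11/2*(-11) - √10/2)²)) = 48740*(1/7846) + 48602/(√(81 + (121/2 - √10/2)²)) = 24370/3923 + 48602/√(81 + (121/2 - √10/2)²)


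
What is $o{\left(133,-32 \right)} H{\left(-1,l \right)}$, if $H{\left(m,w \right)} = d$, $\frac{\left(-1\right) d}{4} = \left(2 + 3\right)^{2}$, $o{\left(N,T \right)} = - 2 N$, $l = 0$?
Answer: $26600$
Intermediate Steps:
$d = -100$ ($d = - 4 \left(2 + 3\right)^{2} = - 4 \cdot 5^{2} = \left(-4\right) 25 = -100$)
$H{\left(m,w \right)} = -100$
$o{\left(133,-32 \right)} H{\left(-1,l \right)} = \left(-2\right) 133 \left(-100\right) = \left(-266\right) \left(-100\right) = 26600$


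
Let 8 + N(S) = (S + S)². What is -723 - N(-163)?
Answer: -106991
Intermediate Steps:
N(S) = -8 + 4*S² (N(S) = -8 + (S + S)² = -8 + (2*S)² = -8 + 4*S²)
-723 - N(-163) = -723 - (-8 + 4*(-163)²) = -723 - (-8 + 4*26569) = -723 - (-8 + 106276) = -723 - 1*106268 = -723 - 106268 = -106991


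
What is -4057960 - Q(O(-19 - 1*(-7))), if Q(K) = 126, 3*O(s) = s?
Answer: -4058086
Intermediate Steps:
O(s) = s/3
-4057960 - Q(O(-19 - 1*(-7))) = -4057960 - 1*126 = -4057960 - 126 = -4058086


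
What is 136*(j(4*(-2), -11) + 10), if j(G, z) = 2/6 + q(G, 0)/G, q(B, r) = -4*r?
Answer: 4216/3 ≈ 1405.3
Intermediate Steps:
j(G, z) = 1/3 (j(G, z) = 2/6 + (-4*0)/G = 2*(1/6) + 0/G = 1/3 + 0 = 1/3)
136*(j(4*(-2), -11) + 10) = 136*(1/3 + 10) = 136*(31/3) = 4216/3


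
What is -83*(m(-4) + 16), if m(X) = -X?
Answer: -1660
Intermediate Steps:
-83*(m(-4) + 16) = -83*(-1*(-4) + 16) = -83*(4 + 16) = -83*20 = -1660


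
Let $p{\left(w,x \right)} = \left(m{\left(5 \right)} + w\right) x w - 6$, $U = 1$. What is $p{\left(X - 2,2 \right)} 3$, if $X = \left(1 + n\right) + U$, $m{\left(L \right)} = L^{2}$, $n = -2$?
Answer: $-294$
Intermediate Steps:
$X = 0$ ($X = \left(1 - 2\right) + 1 = -1 + 1 = 0$)
$p{\left(w,x \right)} = -6 + w x \left(25 + w\right)$ ($p{\left(w,x \right)} = \left(5^{2} + w\right) x w - 6 = \left(25 + w\right) x w - 6 = x \left(25 + w\right) w - 6 = w x \left(25 + w\right) - 6 = -6 + w x \left(25 + w\right)$)
$p{\left(X - 2,2 \right)} 3 = \left(-6 + 2 \left(0 - 2\right)^{2} + 25 \left(0 - 2\right) 2\right) 3 = \left(-6 + 2 \left(-2\right)^{2} + 25 \left(-2\right) 2\right) 3 = \left(-6 + 2 \cdot 4 - 100\right) 3 = \left(-6 + 8 - 100\right) 3 = \left(-98\right) 3 = -294$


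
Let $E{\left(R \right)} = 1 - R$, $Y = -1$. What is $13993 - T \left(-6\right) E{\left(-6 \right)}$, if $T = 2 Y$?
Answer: $13909$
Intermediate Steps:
$T = -2$ ($T = 2 \left(-1\right) = -2$)
$13993 - T \left(-6\right) E{\left(-6 \right)} = 13993 - \left(-2\right) \left(-6\right) \left(1 - -6\right) = 13993 - 12 \left(1 + 6\right) = 13993 - 12 \cdot 7 = 13993 - 84 = 13909$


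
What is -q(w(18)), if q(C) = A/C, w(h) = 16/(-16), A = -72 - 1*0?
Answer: -72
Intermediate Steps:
A = -72 (A = -72 + 0 = -72)
w(h) = -1 (w(h) = 16*(-1/16) = -1)
q(C) = -72/C
-q(w(18)) = -(-72)/(-1) = -(-72)*(-1) = -1*72 = -72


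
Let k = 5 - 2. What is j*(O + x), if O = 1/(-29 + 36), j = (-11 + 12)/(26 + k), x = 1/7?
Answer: 2/203 ≈ 0.0098522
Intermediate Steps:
k = 3
x = 1/7 ≈ 0.14286
j = 1/29 (j = (-11 + 12)/(26 + 3) = 1/29 ≈ 0.034483)
O = 1/7 ≈ 0.14286
j*(O + x) = (1/7 + 1/7)/29 = (1/29)*(2/7) = 2/203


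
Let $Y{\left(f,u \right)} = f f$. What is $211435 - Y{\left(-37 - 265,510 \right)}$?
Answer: $120231$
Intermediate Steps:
$Y{\left(f,u \right)} = f^{2}$
$211435 - Y{\left(-37 - 265,510 \right)} = 211435 - \left(-37 - 265\right)^{2} = 211435 - \left(-302\right)^{2} = 211435 - 91204 = 120231$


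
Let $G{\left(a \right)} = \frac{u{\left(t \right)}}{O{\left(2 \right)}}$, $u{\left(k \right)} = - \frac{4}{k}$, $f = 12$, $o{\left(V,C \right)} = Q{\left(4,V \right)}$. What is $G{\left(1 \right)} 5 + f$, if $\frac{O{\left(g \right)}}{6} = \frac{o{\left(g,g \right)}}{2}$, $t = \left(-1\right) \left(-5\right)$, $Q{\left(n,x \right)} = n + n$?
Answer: $\frac{71}{6} \approx 11.833$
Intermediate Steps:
$Q{\left(n,x \right)} = 2 n$
$o{\left(V,C \right)} = 8$ ($o{\left(V,C \right)} = 2 \cdot 4 = 8$)
$t = 5$
$O{\left(g \right)} = 24$ ($O{\left(g \right)} = 6 \cdot \frac{8}{2} = 6 \cdot 8 \cdot \frac{1}{2} = 6 \cdot 4 = 24$)
$G{\left(a \right)} = - \frac{1}{30}$ ($G{\left(a \right)} = \frac{\left(-4\right) \frac{1}{5}}{24} = \left(-4\right) \frac{1}{5} \cdot \frac{1}{24} = \left(- \frac{4}{5}\right) \frac{1}{24} = - \frac{1}{30}$)
$G{\left(1 \right)} 5 + f = \left(- \frac{1}{30}\right) 5 + 12 = - \frac{1}{6} + 12 = \frac{71}{6}$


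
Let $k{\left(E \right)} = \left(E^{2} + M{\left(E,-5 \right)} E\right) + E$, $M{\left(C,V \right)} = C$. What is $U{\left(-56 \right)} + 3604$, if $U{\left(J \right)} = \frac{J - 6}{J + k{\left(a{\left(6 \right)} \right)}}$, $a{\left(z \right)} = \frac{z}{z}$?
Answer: $\frac{191074}{53} \approx 3605.2$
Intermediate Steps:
$a{\left(z \right)} = 1$
$k{\left(E \right)} = E + 2 E^{2}$ ($k{\left(E \right)} = \left(E^{2} + E E\right) + E = \left(E^{2} + E^{2}\right) + E = 2 E^{2} + E = E + 2 E^{2}$)
$U{\left(J \right)} = \frac{-6 + J}{3 + J}$ ($U{\left(J \right)} = \frac{J - 6}{J + 1 \left(1 + 2 \cdot 1\right)} = \frac{-6 + J}{J + 1 \left(1 + 2\right)} = \frac{-6 + J}{J + 1 \cdot 3} = \frac{-6 + J}{J + 3} = \frac{-6 + J}{3 + J}$)
$U{\left(-56 \right)} + 3604 = \frac{-6 - 56}{3 - 56} + 3604 = \frac{1}{-53} \left(-62\right) + 3604 = \left(- \frac{1}{53}\right) \left(-62\right) + 3604 = \frac{62}{53} + 3604 = \frac{191074}{53}$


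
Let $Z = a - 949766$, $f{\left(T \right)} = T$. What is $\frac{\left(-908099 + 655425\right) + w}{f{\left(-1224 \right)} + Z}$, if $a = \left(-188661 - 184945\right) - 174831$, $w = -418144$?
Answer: $\frac{223606}{499809} \approx 0.44738$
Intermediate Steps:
$a = -548437$ ($a = -373606 - 174831 = -548437$)
$Z = -1498203$ ($Z = -548437 - 949766 = -1498203$)
$\frac{\left(-908099 + 655425\right) + w}{f{\left(-1224 \right)} + Z} = \frac{\left(-908099 + 655425\right) - 418144}{-1224 - 1498203} = \frac{-252674 - 418144}{-1499427} = \left(-670818\right) \left(- \frac{1}{1499427}\right) = \frac{223606}{499809}$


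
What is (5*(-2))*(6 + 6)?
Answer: -120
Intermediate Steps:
(5*(-2))*(6 + 6) = -10*12 = -120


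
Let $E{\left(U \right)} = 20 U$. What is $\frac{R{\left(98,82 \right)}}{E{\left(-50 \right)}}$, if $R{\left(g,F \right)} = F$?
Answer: $- \frac{41}{500} \approx -0.082$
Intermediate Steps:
$\frac{R{\left(98,82 \right)}}{E{\left(-50 \right)}} = \frac{82}{20 \left(-50\right)} = \frac{82}{-1000} = 82 \left(- \frac{1}{1000}\right) = - \frac{41}{500}$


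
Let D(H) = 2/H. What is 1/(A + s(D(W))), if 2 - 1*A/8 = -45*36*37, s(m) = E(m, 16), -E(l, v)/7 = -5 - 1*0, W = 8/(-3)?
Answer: 1/479571 ≈ 2.0852e-6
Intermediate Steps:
W = -8/3 (W = 8*(-⅓) = -8/3 ≈ -2.6667)
E(l, v) = 35 (E(l, v) = -7*(-5 - 1*0) = -7*(-5 + 0) = -7*(-5) = 35)
s(m) = 35
A = 479536 (A = 16 - 8*(-45*36)*37 = 16 - (-12960)*37 = 16 - 8*(-59940) = 16 + 479520 = 479536)
1/(A + s(D(W))) = 1/(479536 + 35) = 1/479571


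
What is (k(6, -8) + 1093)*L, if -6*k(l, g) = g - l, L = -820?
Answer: -2694520/3 ≈ -8.9817e+5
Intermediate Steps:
k(l, g) = -g/6 + l/6 (k(l, g) = -(g - l)/6 = -g/6 + l/6)
(k(6, -8) + 1093)*L = ((-1/6*(-8) + (1/6)*6) + 1093)*(-820) = ((4/3 + 1) + 1093)*(-820) = (7/3 + 1093)*(-820) = (3286/3)*(-820) = -2694520/3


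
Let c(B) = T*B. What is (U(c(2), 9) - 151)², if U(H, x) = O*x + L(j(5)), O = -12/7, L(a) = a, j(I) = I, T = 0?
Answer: 1276900/49 ≈ 26059.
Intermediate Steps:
O = -12/7 (O = -12*⅐ = -12/7 ≈ -1.7143)
c(B) = 0 (c(B) = 0*B = 0)
U(H, x) = 5 - 12*x/7 (U(H, x) = -12*x/7 + 5 = 5 - 12*x/7)
(U(c(2), 9) - 151)² = ((5 - 12/7*9) - 151)² = ((5 - 108/7) - 151)² = (-73/7 - 151)² = (-1130/7)² = 1276900/49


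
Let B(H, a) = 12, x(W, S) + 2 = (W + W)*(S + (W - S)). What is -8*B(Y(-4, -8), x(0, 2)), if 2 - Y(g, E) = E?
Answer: -96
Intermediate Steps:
Y(g, E) = 2 - E
x(W, S) = -2 + 2*W**2 (x(W, S) = -2 + (W + W)*(S + (W - S)) = -2 + (2*W)*W = -2 + 2*W**2)
-8*B(Y(-4, -8), x(0, 2)) = -8*12 = -96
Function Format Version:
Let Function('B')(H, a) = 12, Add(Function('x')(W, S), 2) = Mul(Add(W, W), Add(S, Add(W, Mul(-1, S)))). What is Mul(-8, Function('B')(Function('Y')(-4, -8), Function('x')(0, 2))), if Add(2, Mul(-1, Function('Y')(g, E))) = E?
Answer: -96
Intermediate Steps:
Function('Y')(g, E) = Add(2, Mul(-1, E))
Function('x')(W, S) = Add(-2, Mul(2, Pow(W, 2))) (Function('x')(W, S) = Add(-2, Mul(Add(W, W), Add(S, Add(W, Mul(-1, S))))) = Add(-2, Mul(Mul(2, W), W)) = Add(-2, Mul(2, Pow(W, 2))))
Mul(-8, Function('B')(Function('Y')(-4, -8), Function('x')(0, 2))) = Mul(-8, 12) = -96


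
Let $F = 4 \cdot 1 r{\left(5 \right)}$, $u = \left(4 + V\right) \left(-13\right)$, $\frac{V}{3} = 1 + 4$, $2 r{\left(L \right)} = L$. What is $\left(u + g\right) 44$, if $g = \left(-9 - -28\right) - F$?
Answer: $-10472$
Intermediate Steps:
$r{\left(L \right)} = \frac{L}{2}$
$V = 15$ ($V = 3 \left(1 + 4\right) = 3 \cdot 5 = 15$)
$u = -247$ ($u = \left(4 + 15\right) \left(-13\right) = 19 \left(-13\right) = -247$)
$F = 10$ ($F = 4 \cdot 1 \cdot \frac{1}{2} \cdot 5 = 4 \cdot \frac{5}{2} = 10$)
$g = 9$ ($g = \left(-9 - -28\right) - 10 = \left(-9 + 28\right) - 10 = 19 - 10 = 9$)
$\left(u + g\right) 44 = \left(-247 + 9\right) 44 = \left(-238\right) 44 = -10472$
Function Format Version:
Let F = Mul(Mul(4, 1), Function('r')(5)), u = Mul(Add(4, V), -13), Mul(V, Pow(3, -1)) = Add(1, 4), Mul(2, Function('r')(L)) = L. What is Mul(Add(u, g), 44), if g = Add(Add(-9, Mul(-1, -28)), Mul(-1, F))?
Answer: -10472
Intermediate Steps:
Function('r')(L) = Mul(Rational(1, 2), L)
V = 15 (V = Mul(3, Add(1, 4)) = Mul(3, 5) = 15)
u = -247 (u = Mul(Add(4, 15), -13) = Mul(19, -13) = -247)
F = 10 (F = Mul(Mul(4, 1), Mul(Rational(1, 2), 5)) = Mul(4, Rational(5, 2)) = 10)
g = 9 (g = Add(Add(-9, Mul(-1, -28)), Mul(-1, 10)) = Add(Add(-9, 28), -10) = Add(19, -10) = 9)
Mul(Add(u, g), 44) = Mul(Add(-247, 9), 44) = Mul(-238, 44) = -10472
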